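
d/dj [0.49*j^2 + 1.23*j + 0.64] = 0.98*j + 1.23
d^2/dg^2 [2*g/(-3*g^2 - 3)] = 4*g*(3 - g^2)/(3*(g^2 + 1)^3)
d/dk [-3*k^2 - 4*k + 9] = -6*k - 4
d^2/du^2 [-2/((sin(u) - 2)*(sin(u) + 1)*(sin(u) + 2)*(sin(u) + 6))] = 2*(16*sin(u)^7 + 145*sin(u)^6 + 300*sin(u)^5 - 328*sin(u)^4 - 288*sin(u)^3 + 1520*sin(u)^2 + 320*sin(u) - 1664)/((sin(u) - 2)^3*(sin(u) + 1)^2*(sin(u) + 2)^3*(sin(u) + 6)^3)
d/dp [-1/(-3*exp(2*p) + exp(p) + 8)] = (1 - 6*exp(p))*exp(p)/(-3*exp(2*p) + exp(p) + 8)^2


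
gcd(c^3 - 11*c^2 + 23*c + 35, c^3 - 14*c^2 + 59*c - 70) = c^2 - 12*c + 35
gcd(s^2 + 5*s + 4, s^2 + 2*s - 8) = s + 4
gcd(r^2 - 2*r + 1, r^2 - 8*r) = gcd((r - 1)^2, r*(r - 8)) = 1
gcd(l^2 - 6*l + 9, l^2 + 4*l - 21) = l - 3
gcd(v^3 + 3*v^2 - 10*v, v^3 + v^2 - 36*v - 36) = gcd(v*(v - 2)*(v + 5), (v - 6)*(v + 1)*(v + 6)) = 1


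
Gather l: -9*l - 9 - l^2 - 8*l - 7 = -l^2 - 17*l - 16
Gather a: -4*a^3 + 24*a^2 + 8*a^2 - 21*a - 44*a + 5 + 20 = -4*a^3 + 32*a^2 - 65*a + 25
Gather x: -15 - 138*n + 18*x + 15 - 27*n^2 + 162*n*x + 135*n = -27*n^2 - 3*n + x*(162*n + 18)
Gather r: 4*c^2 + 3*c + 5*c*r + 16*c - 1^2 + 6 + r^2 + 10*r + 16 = 4*c^2 + 19*c + r^2 + r*(5*c + 10) + 21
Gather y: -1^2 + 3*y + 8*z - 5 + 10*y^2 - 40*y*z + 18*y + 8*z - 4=10*y^2 + y*(21 - 40*z) + 16*z - 10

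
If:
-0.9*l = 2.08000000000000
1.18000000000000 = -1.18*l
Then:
No Solution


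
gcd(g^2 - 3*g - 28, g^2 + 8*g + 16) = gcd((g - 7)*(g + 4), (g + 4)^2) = g + 4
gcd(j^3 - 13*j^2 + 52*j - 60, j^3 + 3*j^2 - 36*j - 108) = j - 6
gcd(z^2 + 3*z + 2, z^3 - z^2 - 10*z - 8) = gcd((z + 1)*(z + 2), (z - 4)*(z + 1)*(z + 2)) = z^2 + 3*z + 2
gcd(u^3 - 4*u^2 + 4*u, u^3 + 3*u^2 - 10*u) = u^2 - 2*u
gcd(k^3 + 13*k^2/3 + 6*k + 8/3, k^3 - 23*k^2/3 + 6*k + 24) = k + 4/3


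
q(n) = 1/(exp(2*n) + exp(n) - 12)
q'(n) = (-2*exp(2*n) - exp(n))/(exp(2*n) + exp(n) - 12)^2 = (-2*exp(n) - 1)*exp(n)/(exp(2*n) + exp(n) - 12)^2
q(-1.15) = -0.09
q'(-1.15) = -0.00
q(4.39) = 0.00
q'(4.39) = -0.00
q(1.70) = 0.04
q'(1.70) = -0.12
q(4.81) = 0.00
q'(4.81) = -0.00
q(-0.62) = -0.09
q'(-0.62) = -0.01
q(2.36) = 0.01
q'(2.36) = -0.02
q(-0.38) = -0.09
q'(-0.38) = -0.01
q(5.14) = 0.00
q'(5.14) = -0.00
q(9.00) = 0.00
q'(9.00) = 0.00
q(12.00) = 0.00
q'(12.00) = 0.00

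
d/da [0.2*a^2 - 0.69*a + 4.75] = 0.4*a - 0.69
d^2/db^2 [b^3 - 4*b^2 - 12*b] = 6*b - 8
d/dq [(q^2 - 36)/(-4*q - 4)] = (q^2 - 2*q*(q + 1) - 36)/(4*(q + 1)^2)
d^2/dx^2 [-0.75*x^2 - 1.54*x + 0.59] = -1.50000000000000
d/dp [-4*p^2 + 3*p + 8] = 3 - 8*p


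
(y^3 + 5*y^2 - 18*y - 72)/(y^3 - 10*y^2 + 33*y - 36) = (y^2 + 9*y + 18)/(y^2 - 6*y + 9)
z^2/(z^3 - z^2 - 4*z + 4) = z^2/(z^3 - z^2 - 4*z + 4)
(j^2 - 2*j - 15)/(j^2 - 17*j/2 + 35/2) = 2*(j + 3)/(2*j - 7)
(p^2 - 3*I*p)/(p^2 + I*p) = (p - 3*I)/(p + I)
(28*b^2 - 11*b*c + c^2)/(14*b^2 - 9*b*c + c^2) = (4*b - c)/(2*b - c)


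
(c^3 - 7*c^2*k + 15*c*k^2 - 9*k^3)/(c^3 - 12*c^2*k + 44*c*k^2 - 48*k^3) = (c^3 - 7*c^2*k + 15*c*k^2 - 9*k^3)/(c^3 - 12*c^2*k + 44*c*k^2 - 48*k^3)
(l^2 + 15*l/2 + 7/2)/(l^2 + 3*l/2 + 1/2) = (l + 7)/(l + 1)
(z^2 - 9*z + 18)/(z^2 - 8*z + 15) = (z - 6)/(z - 5)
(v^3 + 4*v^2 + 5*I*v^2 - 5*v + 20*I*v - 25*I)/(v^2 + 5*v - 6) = (v^2 + 5*v*(1 + I) + 25*I)/(v + 6)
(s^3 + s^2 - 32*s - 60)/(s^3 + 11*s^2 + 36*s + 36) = (s^2 - s - 30)/(s^2 + 9*s + 18)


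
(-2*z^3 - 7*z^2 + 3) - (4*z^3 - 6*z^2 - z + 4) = -6*z^3 - z^2 + z - 1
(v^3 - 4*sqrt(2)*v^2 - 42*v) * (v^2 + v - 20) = v^5 - 4*sqrt(2)*v^4 + v^4 - 62*v^3 - 4*sqrt(2)*v^3 - 42*v^2 + 80*sqrt(2)*v^2 + 840*v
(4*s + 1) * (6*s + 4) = 24*s^2 + 22*s + 4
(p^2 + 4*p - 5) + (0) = p^2 + 4*p - 5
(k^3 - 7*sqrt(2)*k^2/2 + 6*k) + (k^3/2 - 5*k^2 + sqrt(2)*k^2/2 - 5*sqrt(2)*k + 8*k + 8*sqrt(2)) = 3*k^3/2 - 5*k^2 - 3*sqrt(2)*k^2 - 5*sqrt(2)*k + 14*k + 8*sqrt(2)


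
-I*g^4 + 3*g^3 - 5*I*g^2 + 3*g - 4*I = (g - I)^2*(g + 4*I)*(-I*g + 1)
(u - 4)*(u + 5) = u^2 + u - 20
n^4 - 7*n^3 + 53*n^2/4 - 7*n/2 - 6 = (n - 4)*(n - 2)*(n - 3/2)*(n + 1/2)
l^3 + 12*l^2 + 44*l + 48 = (l + 2)*(l + 4)*(l + 6)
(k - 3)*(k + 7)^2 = k^3 + 11*k^2 + 7*k - 147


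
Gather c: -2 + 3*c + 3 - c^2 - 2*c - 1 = -c^2 + c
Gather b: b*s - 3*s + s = b*s - 2*s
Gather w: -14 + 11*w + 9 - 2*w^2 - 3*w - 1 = -2*w^2 + 8*w - 6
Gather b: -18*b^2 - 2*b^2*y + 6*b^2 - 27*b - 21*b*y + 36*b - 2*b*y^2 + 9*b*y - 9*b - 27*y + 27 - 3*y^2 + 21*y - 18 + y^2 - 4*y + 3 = b^2*(-2*y - 12) + b*(-2*y^2 - 12*y) - 2*y^2 - 10*y + 12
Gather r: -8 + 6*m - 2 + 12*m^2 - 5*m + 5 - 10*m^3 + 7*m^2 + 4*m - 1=-10*m^3 + 19*m^2 + 5*m - 6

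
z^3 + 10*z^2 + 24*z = z*(z + 4)*(z + 6)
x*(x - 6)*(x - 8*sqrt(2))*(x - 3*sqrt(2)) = x^4 - 11*sqrt(2)*x^3 - 6*x^3 + 48*x^2 + 66*sqrt(2)*x^2 - 288*x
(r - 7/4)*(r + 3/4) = r^2 - r - 21/16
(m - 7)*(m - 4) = m^2 - 11*m + 28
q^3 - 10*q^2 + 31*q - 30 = (q - 5)*(q - 3)*(q - 2)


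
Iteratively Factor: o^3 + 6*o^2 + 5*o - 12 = (o + 4)*(o^2 + 2*o - 3) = (o + 3)*(o + 4)*(o - 1)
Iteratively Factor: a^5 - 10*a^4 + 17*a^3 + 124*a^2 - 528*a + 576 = (a - 4)*(a^4 - 6*a^3 - 7*a^2 + 96*a - 144) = (a - 4)^2*(a^3 - 2*a^2 - 15*a + 36) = (a - 4)^2*(a - 3)*(a^2 + a - 12) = (a - 4)^2*(a - 3)^2*(a + 4)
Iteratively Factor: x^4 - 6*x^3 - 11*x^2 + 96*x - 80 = (x - 5)*(x^3 - x^2 - 16*x + 16) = (x - 5)*(x - 1)*(x^2 - 16) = (x - 5)*(x - 4)*(x - 1)*(x + 4)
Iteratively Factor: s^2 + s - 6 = (s - 2)*(s + 3)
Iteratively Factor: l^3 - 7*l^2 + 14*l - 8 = (l - 4)*(l^2 - 3*l + 2) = (l - 4)*(l - 1)*(l - 2)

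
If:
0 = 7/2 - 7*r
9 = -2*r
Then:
No Solution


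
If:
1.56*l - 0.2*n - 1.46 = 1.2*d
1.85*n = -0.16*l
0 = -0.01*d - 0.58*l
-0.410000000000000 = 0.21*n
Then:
No Solution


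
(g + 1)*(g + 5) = g^2 + 6*g + 5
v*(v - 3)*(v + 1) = v^3 - 2*v^2 - 3*v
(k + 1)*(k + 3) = k^2 + 4*k + 3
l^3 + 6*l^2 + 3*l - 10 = (l - 1)*(l + 2)*(l + 5)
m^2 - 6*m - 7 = (m - 7)*(m + 1)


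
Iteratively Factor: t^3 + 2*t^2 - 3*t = (t + 3)*(t^2 - t) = (t - 1)*(t + 3)*(t)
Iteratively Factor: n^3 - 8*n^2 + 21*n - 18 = (n - 3)*(n^2 - 5*n + 6) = (n - 3)^2*(n - 2)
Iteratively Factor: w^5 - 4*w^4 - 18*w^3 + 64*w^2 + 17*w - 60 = (w - 3)*(w^4 - w^3 - 21*w^2 + w + 20) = (w - 3)*(w + 4)*(w^3 - 5*w^2 - w + 5) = (w - 3)*(w - 1)*(w + 4)*(w^2 - 4*w - 5) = (w - 3)*(w - 1)*(w + 1)*(w + 4)*(w - 5)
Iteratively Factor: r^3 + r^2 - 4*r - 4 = (r - 2)*(r^2 + 3*r + 2) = (r - 2)*(r + 1)*(r + 2)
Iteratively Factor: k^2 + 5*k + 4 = (k + 4)*(k + 1)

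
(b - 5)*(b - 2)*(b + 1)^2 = b^4 - 5*b^3 - 3*b^2 + 13*b + 10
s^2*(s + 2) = s^3 + 2*s^2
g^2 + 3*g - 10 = (g - 2)*(g + 5)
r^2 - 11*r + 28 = (r - 7)*(r - 4)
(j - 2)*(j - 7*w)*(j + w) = j^3 - 6*j^2*w - 2*j^2 - 7*j*w^2 + 12*j*w + 14*w^2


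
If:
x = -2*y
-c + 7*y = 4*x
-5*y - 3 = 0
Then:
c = -9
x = 6/5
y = -3/5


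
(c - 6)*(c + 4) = c^2 - 2*c - 24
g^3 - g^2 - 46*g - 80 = (g - 8)*(g + 2)*(g + 5)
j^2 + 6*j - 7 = (j - 1)*(j + 7)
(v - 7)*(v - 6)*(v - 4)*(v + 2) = v^4 - 15*v^3 + 60*v^2 + 20*v - 336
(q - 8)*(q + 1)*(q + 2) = q^3 - 5*q^2 - 22*q - 16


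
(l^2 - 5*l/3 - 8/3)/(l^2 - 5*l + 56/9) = 3*(l + 1)/(3*l - 7)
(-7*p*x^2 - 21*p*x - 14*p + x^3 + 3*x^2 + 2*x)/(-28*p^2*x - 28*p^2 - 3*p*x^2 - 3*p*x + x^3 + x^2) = (x + 2)/(4*p + x)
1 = 1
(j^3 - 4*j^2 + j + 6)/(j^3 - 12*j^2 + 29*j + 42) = (j^2 - 5*j + 6)/(j^2 - 13*j + 42)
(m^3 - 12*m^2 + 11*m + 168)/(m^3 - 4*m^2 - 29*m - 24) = (m - 7)/(m + 1)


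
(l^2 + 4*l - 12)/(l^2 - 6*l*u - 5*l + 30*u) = (l^2 + 4*l - 12)/(l^2 - 6*l*u - 5*l + 30*u)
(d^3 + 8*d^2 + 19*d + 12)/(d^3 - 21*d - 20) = (d + 3)/(d - 5)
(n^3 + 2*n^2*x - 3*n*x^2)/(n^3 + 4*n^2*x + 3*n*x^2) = (n - x)/(n + x)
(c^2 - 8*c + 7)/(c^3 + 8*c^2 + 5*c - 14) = (c - 7)/(c^2 + 9*c + 14)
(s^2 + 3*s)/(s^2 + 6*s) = (s + 3)/(s + 6)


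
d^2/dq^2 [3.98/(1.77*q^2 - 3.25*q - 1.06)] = (24.937884*q^2 - 45.7899*q - 3.98*(3.54*q - 3.25)*(7.08*q - 6.5) - 14.934552)/(-1.77*q^2 + 3.25*q + 1.06)^3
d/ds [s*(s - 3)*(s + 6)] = 3*s^2 + 6*s - 18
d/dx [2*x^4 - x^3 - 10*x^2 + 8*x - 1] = 8*x^3 - 3*x^2 - 20*x + 8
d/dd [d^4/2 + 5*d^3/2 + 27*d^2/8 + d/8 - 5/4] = 2*d^3 + 15*d^2/2 + 27*d/4 + 1/8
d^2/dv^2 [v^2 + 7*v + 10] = 2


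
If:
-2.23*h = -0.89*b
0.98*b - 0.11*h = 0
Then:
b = 0.00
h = 0.00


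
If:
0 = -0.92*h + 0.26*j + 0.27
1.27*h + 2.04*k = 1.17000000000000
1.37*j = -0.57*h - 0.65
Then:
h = 0.14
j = -0.53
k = 0.48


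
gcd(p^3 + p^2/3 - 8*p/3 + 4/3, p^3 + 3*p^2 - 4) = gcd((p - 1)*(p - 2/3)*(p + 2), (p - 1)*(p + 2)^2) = p^2 + p - 2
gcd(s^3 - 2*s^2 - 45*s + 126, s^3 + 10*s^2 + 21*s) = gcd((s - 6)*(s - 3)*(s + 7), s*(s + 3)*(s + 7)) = s + 7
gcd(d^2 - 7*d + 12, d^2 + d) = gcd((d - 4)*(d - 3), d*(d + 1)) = 1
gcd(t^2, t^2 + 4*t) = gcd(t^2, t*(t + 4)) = t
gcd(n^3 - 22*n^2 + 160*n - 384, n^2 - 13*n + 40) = n - 8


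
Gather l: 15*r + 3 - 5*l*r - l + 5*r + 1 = l*(-5*r - 1) + 20*r + 4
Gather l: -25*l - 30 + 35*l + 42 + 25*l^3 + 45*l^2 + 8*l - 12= 25*l^3 + 45*l^2 + 18*l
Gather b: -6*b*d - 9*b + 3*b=b*(-6*d - 6)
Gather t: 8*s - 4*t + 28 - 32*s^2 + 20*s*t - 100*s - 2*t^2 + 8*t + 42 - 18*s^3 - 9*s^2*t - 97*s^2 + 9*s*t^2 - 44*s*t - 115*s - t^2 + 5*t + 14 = -18*s^3 - 129*s^2 - 207*s + t^2*(9*s - 3) + t*(-9*s^2 - 24*s + 9) + 84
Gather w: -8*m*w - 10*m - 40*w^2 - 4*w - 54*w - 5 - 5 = -10*m - 40*w^2 + w*(-8*m - 58) - 10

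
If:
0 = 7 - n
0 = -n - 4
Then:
No Solution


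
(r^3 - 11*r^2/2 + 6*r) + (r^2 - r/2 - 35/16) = r^3 - 9*r^2/2 + 11*r/2 - 35/16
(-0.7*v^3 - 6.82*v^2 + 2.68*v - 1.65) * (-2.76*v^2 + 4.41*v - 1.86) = 1.932*v^5 + 15.7362*v^4 - 36.171*v^3 + 29.058*v^2 - 12.2613*v + 3.069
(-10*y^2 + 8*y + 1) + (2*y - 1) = -10*y^2 + 10*y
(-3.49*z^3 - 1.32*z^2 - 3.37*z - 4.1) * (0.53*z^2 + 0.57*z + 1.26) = -1.8497*z^5 - 2.6889*z^4 - 6.9359*z^3 - 5.7571*z^2 - 6.5832*z - 5.166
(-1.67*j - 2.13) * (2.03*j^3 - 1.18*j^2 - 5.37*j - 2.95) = -3.3901*j^4 - 2.3533*j^3 + 11.4813*j^2 + 16.3646*j + 6.2835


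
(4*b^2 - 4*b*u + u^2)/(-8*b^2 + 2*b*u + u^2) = (-2*b + u)/(4*b + u)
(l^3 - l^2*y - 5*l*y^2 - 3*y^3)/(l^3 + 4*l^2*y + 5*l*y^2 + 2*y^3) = (l - 3*y)/(l + 2*y)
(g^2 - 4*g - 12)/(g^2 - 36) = (g + 2)/(g + 6)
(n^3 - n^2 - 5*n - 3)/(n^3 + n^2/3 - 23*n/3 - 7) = 3*(n + 1)/(3*n + 7)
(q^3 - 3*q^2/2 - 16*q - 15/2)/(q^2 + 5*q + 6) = (2*q^2 - 9*q - 5)/(2*(q + 2))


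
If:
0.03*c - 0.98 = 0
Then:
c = 32.67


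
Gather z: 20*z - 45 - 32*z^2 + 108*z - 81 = -32*z^2 + 128*z - 126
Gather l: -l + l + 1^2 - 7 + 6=0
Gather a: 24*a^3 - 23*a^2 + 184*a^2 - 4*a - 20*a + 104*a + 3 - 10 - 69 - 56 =24*a^3 + 161*a^2 + 80*a - 132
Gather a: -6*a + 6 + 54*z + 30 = -6*a + 54*z + 36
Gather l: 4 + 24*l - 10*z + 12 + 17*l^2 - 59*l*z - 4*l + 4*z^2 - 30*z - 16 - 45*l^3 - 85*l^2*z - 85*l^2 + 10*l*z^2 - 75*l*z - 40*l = -45*l^3 + l^2*(-85*z - 68) + l*(10*z^2 - 134*z - 20) + 4*z^2 - 40*z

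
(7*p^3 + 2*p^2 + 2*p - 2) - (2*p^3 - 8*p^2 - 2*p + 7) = 5*p^3 + 10*p^2 + 4*p - 9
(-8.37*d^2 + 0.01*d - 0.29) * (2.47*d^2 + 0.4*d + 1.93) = -20.6739*d^4 - 3.3233*d^3 - 16.8664*d^2 - 0.0967*d - 0.5597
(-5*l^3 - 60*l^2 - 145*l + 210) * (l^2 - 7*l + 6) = -5*l^5 - 25*l^4 + 245*l^3 + 865*l^2 - 2340*l + 1260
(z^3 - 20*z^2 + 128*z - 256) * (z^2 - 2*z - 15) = z^5 - 22*z^4 + 153*z^3 - 212*z^2 - 1408*z + 3840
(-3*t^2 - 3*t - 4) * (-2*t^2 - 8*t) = 6*t^4 + 30*t^3 + 32*t^2 + 32*t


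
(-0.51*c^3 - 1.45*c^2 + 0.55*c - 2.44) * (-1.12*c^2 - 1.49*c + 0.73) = 0.5712*c^5 + 2.3839*c^4 + 1.1722*c^3 + 0.8548*c^2 + 4.0371*c - 1.7812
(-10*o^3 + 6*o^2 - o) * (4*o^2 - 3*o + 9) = -40*o^5 + 54*o^4 - 112*o^3 + 57*o^2 - 9*o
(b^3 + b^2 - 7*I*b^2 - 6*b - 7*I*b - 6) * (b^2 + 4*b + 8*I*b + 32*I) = b^5 + 5*b^4 + I*b^4 + 54*b^3 + 5*I*b^3 + 250*b^2 - 44*I*b^2 + 200*b - 240*I*b - 192*I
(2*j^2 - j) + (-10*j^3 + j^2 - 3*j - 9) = -10*j^3 + 3*j^2 - 4*j - 9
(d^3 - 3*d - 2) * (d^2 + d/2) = d^5 + d^4/2 - 3*d^3 - 7*d^2/2 - d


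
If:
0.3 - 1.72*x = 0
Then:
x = 0.17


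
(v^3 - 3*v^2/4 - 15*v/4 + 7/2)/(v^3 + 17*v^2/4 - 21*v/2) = (v^2 + v - 2)/(v*(v + 6))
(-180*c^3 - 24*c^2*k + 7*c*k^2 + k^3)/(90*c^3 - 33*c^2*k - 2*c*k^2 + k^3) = (-6*c - k)/(3*c - k)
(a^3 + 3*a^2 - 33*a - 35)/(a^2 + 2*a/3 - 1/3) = 3*(a^2 + 2*a - 35)/(3*a - 1)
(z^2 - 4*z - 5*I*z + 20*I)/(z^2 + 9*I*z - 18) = (z^2 - 4*z - 5*I*z + 20*I)/(z^2 + 9*I*z - 18)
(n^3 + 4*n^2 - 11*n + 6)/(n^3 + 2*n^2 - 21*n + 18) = (n - 1)/(n - 3)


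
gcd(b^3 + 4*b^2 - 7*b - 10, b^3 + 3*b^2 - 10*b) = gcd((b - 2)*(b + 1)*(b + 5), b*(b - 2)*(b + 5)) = b^2 + 3*b - 10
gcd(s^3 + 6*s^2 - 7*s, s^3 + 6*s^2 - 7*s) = s^3 + 6*s^2 - 7*s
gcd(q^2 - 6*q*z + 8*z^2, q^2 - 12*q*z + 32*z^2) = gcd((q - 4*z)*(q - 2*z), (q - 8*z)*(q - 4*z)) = -q + 4*z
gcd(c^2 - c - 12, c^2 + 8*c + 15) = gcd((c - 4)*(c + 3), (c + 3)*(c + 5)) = c + 3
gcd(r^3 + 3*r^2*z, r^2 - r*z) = r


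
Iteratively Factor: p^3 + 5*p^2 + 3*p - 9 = (p + 3)*(p^2 + 2*p - 3) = (p + 3)^2*(p - 1)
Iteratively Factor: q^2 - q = (q - 1)*(q)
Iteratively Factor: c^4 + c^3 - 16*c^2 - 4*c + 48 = (c + 4)*(c^3 - 3*c^2 - 4*c + 12) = (c - 2)*(c + 4)*(c^2 - c - 6) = (c - 3)*(c - 2)*(c + 4)*(c + 2)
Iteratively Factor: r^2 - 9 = (r - 3)*(r + 3)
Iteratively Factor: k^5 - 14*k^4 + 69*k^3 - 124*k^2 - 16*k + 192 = (k - 4)*(k^4 - 10*k^3 + 29*k^2 - 8*k - 48) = (k - 4)^2*(k^3 - 6*k^2 + 5*k + 12) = (k - 4)^3*(k^2 - 2*k - 3) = (k - 4)^3*(k - 3)*(k + 1)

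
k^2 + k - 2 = (k - 1)*(k + 2)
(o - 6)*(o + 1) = o^2 - 5*o - 6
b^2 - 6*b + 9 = (b - 3)^2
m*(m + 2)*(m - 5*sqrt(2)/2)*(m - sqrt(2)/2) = m^4 - 3*sqrt(2)*m^3 + 2*m^3 - 6*sqrt(2)*m^2 + 5*m^2/2 + 5*m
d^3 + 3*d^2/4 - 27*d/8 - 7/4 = (d - 7/4)*(d + 1/2)*(d + 2)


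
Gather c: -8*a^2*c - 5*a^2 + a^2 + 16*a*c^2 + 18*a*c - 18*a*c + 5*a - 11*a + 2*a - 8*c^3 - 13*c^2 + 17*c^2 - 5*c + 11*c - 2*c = -4*a^2 - 4*a - 8*c^3 + c^2*(16*a + 4) + c*(4 - 8*a^2)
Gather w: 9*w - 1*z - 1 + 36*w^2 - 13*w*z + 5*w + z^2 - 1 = 36*w^2 + w*(14 - 13*z) + z^2 - z - 2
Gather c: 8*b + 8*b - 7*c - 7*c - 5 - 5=16*b - 14*c - 10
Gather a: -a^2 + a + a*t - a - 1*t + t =-a^2 + a*t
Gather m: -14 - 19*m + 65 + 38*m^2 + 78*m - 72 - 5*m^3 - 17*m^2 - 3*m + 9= -5*m^3 + 21*m^2 + 56*m - 12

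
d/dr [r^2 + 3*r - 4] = 2*r + 3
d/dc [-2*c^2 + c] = 1 - 4*c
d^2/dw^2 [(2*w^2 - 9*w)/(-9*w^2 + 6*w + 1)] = 2*(621*w^3 - 54*w^2 + 243*w - 56)/(729*w^6 - 1458*w^5 + 729*w^4 + 108*w^3 - 81*w^2 - 18*w - 1)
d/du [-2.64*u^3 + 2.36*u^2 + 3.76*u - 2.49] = -7.92*u^2 + 4.72*u + 3.76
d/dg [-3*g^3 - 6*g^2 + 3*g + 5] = -9*g^2 - 12*g + 3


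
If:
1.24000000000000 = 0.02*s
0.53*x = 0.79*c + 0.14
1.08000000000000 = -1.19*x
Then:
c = -0.79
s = 62.00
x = -0.91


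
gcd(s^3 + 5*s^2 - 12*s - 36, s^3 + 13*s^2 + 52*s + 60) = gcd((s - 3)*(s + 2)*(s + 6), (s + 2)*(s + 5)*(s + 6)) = s^2 + 8*s + 12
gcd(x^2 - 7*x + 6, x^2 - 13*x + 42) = x - 6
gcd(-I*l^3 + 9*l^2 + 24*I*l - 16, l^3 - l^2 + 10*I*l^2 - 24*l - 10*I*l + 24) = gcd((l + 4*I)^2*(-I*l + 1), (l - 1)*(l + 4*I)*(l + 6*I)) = l + 4*I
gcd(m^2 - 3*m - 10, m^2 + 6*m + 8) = m + 2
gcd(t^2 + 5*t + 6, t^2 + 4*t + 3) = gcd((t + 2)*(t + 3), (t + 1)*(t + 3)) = t + 3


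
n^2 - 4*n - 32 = (n - 8)*(n + 4)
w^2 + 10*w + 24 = (w + 4)*(w + 6)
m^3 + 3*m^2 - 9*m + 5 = (m - 1)^2*(m + 5)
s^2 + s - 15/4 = (s - 3/2)*(s + 5/2)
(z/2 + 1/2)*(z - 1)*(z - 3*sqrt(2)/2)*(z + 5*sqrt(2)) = z^4/2 + 7*sqrt(2)*z^3/4 - 8*z^2 - 7*sqrt(2)*z/4 + 15/2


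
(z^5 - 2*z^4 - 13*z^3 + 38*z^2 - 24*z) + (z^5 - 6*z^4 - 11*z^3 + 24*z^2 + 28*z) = 2*z^5 - 8*z^4 - 24*z^3 + 62*z^2 + 4*z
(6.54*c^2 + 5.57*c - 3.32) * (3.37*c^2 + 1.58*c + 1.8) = 22.0398*c^4 + 29.1041*c^3 + 9.3842*c^2 + 4.7804*c - 5.976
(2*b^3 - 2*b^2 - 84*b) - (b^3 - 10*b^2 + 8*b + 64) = b^3 + 8*b^2 - 92*b - 64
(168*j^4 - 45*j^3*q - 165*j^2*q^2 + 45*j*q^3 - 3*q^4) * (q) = 168*j^4*q - 45*j^3*q^2 - 165*j^2*q^3 + 45*j*q^4 - 3*q^5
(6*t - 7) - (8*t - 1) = -2*t - 6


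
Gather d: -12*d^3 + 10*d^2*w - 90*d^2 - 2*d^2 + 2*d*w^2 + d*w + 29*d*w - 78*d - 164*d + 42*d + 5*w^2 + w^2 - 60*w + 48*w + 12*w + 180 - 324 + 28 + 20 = -12*d^3 + d^2*(10*w - 92) + d*(2*w^2 + 30*w - 200) + 6*w^2 - 96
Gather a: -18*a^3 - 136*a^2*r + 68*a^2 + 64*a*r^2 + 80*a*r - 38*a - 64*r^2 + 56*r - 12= -18*a^3 + a^2*(68 - 136*r) + a*(64*r^2 + 80*r - 38) - 64*r^2 + 56*r - 12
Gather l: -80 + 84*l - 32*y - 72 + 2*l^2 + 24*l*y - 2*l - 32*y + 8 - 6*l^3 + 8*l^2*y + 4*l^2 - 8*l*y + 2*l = -6*l^3 + l^2*(8*y + 6) + l*(16*y + 84) - 64*y - 144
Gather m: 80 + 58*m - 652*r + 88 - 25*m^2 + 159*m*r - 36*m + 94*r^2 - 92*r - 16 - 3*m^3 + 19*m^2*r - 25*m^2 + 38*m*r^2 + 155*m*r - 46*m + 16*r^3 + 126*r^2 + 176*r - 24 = -3*m^3 + m^2*(19*r - 50) + m*(38*r^2 + 314*r - 24) + 16*r^3 + 220*r^2 - 568*r + 128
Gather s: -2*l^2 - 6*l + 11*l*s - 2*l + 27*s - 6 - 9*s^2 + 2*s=-2*l^2 - 8*l - 9*s^2 + s*(11*l + 29) - 6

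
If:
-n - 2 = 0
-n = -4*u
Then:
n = -2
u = -1/2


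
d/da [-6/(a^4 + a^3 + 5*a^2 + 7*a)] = 6*(4*a^3 + 3*a^2 + 10*a + 7)/(a^2*(a^3 + a^2 + 5*a + 7)^2)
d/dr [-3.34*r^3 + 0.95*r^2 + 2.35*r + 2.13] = -10.02*r^2 + 1.9*r + 2.35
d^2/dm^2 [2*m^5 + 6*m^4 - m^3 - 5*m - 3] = 2*m*(20*m^2 + 36*m - 3)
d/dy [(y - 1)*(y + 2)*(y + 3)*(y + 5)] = 4*y^3 + 27*y^2 + 42*y - 1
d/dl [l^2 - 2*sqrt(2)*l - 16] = 2*l - 2*sqrt(2)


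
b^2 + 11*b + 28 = (b + 4)*(b + 7)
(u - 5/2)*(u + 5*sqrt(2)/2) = u^2 - 5*u/2 + 5*sqrt(2)*u/2 - 25*sqrt(2)/4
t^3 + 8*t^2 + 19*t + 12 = (t + 1)*(t + 3)*(t + 4)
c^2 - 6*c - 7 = (c - 7)*(c + 1)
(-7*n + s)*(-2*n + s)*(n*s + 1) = 14*n^3*s - 9*n^2*s^2 + 14*n^2 + n*s^3 - 9*n*s + s^2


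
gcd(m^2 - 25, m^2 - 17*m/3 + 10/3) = m - 5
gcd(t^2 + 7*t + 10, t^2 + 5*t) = t + 5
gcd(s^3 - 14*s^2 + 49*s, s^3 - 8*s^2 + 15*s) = s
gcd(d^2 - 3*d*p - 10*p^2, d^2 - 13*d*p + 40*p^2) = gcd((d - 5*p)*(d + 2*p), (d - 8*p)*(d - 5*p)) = -d + 5*p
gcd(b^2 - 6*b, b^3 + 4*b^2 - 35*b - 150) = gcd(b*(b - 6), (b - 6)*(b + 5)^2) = b - 6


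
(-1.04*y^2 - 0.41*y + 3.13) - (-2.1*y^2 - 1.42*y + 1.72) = 1.06*y^2 + 1.01*y + 1.41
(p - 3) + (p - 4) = 2*p - 7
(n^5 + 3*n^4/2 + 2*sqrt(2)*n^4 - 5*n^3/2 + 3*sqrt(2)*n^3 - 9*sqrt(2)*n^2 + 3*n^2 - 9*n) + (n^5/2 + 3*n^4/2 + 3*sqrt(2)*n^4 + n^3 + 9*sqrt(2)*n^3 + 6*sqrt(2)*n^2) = 3*n^5/2 + 3*n^4 + 5*sqrt(2)*n^4 - 3*n^3/2 + 12*sqrt(2)*n^3 - 3*sqrt(2)*n^2 + 3*n^2 - 9*n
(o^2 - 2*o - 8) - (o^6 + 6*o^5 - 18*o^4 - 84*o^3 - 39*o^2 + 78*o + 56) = -o^6 - 6*o^5 + 18*o^4 + 84*o^3 + 40*o^2 - 80*o - 64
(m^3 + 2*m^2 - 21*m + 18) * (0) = 0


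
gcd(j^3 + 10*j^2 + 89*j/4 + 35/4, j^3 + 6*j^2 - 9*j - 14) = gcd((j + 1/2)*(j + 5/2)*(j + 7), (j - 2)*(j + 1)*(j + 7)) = j + 7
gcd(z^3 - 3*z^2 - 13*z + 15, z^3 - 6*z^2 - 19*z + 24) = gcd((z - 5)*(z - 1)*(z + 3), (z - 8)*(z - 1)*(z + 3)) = z^2 + 2*z - 3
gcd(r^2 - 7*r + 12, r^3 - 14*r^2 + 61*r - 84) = r^2 - 7*r + 12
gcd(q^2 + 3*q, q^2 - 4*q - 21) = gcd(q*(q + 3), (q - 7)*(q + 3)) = q + 3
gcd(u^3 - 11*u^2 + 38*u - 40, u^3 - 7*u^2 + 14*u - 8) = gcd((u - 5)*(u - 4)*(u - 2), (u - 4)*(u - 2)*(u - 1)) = u^2 - 6*u + 8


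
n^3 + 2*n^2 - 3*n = n*(n - 1)*(n + 3)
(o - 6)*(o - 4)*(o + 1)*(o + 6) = o^4 - 3*o^3 - 40*o^2 + 108*o + 144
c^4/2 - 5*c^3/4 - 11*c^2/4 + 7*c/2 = c*(c/2 + 1)*(c - 7/2)*(c - 1)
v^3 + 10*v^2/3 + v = v*(v + 1/3)*(v + 3)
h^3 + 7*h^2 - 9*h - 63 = (h - 3)*(h + 3)*(h + 7)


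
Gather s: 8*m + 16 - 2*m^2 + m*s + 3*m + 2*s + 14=-2*m^2 + 11*m + s*(m + 2) + 30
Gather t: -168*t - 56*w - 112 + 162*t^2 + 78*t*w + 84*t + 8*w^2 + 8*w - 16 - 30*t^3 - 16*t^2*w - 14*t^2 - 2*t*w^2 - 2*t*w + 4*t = -30*t^3 + t^2*(148 - 16*w) + t*(-2*w^2 + 76*w - 80) + 8*w^2 - 48*w - 128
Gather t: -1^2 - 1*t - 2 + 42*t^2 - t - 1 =42*t^2 - 2*t - 4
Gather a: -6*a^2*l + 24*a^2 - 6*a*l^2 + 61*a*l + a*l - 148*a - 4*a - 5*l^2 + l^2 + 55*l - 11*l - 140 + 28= a^2*(24 - 6*l) + a*(-6*l^2 + 62*l - 152) - 4*l^2 + 44*l - 112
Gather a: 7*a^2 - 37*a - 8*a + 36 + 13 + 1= 7*a^2 - 45*a + 50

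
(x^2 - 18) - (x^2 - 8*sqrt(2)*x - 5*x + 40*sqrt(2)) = 5*x + 8*sqrt(2)*x - 40*sqrt(2) - 18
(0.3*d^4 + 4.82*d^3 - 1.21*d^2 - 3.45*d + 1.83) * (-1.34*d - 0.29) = -0.402*d^5 - 6.5458*d^4 + 0.2236*d^3 + 4.9739*d^2 - 1.4517*d - 0.5307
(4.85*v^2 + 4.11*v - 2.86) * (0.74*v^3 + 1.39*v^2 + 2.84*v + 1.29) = 3.589*v^5 + 9.7829*v^4 + 17.3705*v^3 + 13.9535*v^2 - 2.8205*v - 3.6894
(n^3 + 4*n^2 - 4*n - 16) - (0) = n^3 + 4*n^2 - 4*n - 16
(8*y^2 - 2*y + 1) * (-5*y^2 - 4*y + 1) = -40*y^4 - 22*y^3 + 11*y^2 - 6*y + 1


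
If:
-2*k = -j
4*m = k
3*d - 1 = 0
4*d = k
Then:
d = 1/3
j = 8/3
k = 4/3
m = 1/3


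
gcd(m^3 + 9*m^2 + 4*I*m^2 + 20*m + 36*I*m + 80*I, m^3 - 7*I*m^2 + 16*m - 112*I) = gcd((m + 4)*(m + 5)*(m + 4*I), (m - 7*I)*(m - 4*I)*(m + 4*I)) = m + 4*I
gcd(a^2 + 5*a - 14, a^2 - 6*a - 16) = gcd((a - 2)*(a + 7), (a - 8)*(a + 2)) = 1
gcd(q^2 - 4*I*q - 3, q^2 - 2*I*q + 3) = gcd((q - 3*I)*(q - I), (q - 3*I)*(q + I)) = q - 3*I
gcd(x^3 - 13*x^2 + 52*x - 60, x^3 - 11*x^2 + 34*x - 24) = x - 6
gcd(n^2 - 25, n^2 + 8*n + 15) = n + 5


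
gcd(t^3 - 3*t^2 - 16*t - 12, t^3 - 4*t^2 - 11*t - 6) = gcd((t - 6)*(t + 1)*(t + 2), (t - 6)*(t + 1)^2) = t^2 - 5*t - 6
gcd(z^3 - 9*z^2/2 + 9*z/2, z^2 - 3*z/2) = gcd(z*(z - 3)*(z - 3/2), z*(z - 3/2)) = z^2 - 3*z/2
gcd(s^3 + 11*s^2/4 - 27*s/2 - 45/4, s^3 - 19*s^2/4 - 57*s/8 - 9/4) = s + 3/4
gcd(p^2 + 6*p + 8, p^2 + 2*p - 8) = p + 4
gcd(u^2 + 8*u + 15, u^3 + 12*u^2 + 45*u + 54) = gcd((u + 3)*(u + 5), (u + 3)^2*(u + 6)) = u + 3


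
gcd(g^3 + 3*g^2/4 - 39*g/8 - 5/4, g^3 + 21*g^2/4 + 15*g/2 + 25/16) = g^2 + 11*g/4 + 5/8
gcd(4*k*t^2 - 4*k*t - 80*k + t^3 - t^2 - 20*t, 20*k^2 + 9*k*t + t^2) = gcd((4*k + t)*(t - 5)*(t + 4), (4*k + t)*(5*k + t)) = 4*k + t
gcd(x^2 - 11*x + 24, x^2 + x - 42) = 1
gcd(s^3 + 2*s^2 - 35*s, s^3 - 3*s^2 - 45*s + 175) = s^2 + 2*s - 35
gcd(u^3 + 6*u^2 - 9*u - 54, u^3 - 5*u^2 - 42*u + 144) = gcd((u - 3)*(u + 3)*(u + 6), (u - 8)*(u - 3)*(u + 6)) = u^2 + 3*u - 18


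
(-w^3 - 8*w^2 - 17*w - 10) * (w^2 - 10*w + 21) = -w^5 + 2*w^4 + 42*w^3 - 8*w^2 - 257*w - 210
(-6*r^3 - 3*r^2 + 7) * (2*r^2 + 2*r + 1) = -12*r^5 - 18*r^4 - 12*r^3 + 11*r^2 + 14*r + 7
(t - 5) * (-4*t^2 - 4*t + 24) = -4*t^3 + 16*t^2 + 44*t - 120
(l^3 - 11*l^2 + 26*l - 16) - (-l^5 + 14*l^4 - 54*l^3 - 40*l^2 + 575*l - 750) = l^5 - 14*l^4 + 55*l^3 + 29*l^2 - 549*l + 734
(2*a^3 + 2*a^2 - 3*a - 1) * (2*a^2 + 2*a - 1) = 4*a^5 + 8*a^4 - 4*a^3 - 10*a^2 + a + 1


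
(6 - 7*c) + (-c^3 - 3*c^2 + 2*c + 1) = -c^3 - 3*c^2 - 5*c + 7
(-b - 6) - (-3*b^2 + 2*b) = 3*b^2 - 3*b - 6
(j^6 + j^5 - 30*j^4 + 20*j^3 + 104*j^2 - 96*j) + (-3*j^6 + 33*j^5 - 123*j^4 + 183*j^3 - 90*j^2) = -2*j^6 + 34*j^5 - 153*j^4 + 203*j^3 + 14*j^2 - 96*j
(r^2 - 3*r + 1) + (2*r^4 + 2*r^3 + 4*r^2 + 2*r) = 2*r^4 + 2*r^3 + 5*r^2 - r + 1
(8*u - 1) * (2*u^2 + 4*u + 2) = 16*u^3 + 30*u^2 + 12*u - 2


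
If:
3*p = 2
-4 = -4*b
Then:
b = 1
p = 2/3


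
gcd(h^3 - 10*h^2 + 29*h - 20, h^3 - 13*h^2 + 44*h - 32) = h^2 - 5*h + 4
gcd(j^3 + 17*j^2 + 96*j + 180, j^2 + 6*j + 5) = j + 5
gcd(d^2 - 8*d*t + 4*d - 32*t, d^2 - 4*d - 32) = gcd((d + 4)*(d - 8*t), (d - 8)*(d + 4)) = d + 4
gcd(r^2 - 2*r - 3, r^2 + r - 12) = r - 3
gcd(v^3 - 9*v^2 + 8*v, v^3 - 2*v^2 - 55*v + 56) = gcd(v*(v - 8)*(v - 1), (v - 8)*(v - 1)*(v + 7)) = v^2 - 9*v + 8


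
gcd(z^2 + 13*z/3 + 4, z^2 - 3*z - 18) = z + 3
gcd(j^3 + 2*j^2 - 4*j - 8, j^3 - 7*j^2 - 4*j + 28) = j^2 - 4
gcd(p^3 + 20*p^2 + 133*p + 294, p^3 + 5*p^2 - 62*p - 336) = p^2 + 13*p + 42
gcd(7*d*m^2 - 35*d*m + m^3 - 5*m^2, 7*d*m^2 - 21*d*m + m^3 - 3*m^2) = 7*d*m + m^2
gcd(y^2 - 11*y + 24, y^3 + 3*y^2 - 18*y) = y - 3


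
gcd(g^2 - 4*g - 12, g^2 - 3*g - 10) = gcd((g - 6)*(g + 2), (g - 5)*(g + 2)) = g + 2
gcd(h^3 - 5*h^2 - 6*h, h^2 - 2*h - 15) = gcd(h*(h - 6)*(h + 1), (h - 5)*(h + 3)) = 1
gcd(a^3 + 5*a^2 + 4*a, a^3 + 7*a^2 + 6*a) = a^2 + a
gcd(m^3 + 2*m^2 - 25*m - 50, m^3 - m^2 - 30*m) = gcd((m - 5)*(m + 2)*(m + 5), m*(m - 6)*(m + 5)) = m + 5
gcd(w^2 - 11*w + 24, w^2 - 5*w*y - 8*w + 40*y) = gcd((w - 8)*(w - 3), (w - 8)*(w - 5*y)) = w - 8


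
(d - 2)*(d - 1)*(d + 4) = d^3 + d^2 - 10*d + 8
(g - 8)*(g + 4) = g^2 - 4*g - 32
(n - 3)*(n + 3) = n^2 - 9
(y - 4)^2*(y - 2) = y^3 - 10*y^2 + 32*y - 32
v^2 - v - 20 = (v - 5)*(v + 4)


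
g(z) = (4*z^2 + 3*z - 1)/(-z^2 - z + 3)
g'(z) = (2*z + 1)*(4*z^2 + 3*z - 1)/(-z^2 - z + 3)^2 + (8*z + 3)/(-z^2 - z + 3) = (-z^2 + 22*z + 8)/(z^4 + 2*z^3 - 5*z^2 - 6*z + 9)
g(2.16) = -6.31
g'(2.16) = 3.47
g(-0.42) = -0.48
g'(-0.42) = -0.13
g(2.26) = -6.00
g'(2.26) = 2.76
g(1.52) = -15.42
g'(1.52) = 56.75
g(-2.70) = -12.62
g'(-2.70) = -23.22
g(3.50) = -4.59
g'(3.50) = 0.45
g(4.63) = -4.28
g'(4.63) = 0.17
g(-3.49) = -6.55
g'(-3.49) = -2.50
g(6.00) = -4.13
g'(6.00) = 0.07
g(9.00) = -4.02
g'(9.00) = 0.02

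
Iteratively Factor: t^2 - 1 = (t - 1)*(t + 1)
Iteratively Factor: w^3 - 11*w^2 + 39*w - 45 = (w - 3)*(w^2 - 8*w + 15) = (w - 3)^2*(w - 5)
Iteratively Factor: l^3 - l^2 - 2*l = (l)*(l^2 - l - 2) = l*(l + 1)*(l - 2)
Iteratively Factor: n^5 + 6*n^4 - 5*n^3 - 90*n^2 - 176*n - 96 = (n - 4)*(n^4 + 10*n^3 + 35*n^2 + 50*n + 24) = (n - 4)*(n + 4)*(n^3 + 6*n^2 + 11*n + 6) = (n - 4)*(n + 3)*(n + 4)*(n^2 + 3*n + 2) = (n - 4)*(n + 2)*(n + 3)*(n + 4)*(n + 1)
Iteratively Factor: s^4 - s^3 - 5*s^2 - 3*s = (s + 1)*(s^3 - 2*s^2 - 3*s) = (s - 3)*(s + 1)*(s^2 + s) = (s - 3)*(s + 1)^2*(s)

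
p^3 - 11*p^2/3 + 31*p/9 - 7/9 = (p - 7/3)*(p - 1)*(p - 1/3)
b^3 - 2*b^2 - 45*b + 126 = (b - 6)*(b - 3)*(b + 7)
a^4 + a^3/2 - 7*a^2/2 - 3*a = a*(a - 2)*(a + 1)*(a + 3/2)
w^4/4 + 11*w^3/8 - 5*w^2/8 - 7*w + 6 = (w/4 + 1)*(w - 3/2)*(w - 1)*(w + 4)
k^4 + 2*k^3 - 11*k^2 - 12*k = k*(k - 3)*(k + 1)*(k + 4)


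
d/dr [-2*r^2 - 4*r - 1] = -4*r - 4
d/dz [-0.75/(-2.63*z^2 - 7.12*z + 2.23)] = (-3.945*z - 5.34)/(2.63*z^2 + 7.12*z - 2.23)^2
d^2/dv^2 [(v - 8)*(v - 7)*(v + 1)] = 6*v - 28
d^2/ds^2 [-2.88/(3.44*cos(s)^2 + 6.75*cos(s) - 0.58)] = (136.323072*(1 - cos(s)^2)^2 + 200.6208*cos(s)^3 + 222.36624*cos(s)^2 - 389.9664*cos(s) - 410.255424)/(3.44*cos(s)^2 + 6.75*cos(s) - 0.58)^3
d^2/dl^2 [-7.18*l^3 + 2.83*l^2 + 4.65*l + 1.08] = 5.66 - 43.08*l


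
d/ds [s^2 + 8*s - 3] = 2*s + 8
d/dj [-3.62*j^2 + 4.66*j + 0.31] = 4.66 - 7.24*j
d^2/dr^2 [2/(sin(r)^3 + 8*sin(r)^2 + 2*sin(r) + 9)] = 2*(-9*sin(r)^6 - 88*sin(r)^5 - 248*sin(r)^4 + 161*sin(r)^3 + 680*sin(r)^2 + 60*sin(r) - 136)/(sin(r)^3 + 8*sin(r)^2 + 2*sin(r) + 9)^3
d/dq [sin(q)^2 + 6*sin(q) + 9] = 2*(sin(q) + 3)*cos(q)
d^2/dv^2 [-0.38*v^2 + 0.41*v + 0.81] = -0.760000000000000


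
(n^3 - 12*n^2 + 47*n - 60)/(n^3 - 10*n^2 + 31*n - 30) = (n - 4)/(n - 2)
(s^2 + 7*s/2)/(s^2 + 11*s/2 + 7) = s/(s + 2)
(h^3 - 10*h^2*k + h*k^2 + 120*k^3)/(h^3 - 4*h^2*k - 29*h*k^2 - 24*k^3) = (h - 5*k)/(h + k)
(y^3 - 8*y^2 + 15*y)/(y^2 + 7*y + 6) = y*(y^2 - 8*y + 15)/(y^2 + 7*y + 6)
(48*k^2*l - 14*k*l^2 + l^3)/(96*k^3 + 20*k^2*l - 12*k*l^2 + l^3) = l/(2*k + l)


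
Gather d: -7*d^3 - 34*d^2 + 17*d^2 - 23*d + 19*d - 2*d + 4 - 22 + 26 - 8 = -7*d^3 - 17*d^2 - 6*d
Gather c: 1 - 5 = -4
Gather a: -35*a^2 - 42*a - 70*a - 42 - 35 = -35*a^2 - 112*a - 77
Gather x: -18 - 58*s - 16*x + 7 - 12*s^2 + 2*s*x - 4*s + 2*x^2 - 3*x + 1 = -12*s^2 - 62*s + 2*x^2 + x*(2*s - 19) - 10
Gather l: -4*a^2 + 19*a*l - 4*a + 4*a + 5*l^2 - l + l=-4*a^2 + 19*a*l + 5*l^2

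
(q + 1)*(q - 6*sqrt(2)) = q^2 - 6*sqrt(2)*q + q - 6*sqrt(2)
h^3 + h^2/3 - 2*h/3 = h*(h - 2/3)*(h + 1)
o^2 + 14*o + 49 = (o + 7)^2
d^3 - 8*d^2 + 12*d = d*(d - 6)*(d - 2)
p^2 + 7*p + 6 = (p + 1)*(p + 6)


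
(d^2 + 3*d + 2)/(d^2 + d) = (d + 2)/d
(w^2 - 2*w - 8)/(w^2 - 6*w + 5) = (w^2 - 2*w - 8)/(w^2 - 6*w + 5)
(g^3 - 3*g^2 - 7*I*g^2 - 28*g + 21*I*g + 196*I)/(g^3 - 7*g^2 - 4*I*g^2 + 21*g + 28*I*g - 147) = (g + 4)/(g + 3*I)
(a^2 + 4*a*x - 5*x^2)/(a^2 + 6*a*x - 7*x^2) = (a + 5*x)/(a + 7*x)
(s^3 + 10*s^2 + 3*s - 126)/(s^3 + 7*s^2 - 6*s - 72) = (s + 7)/(s + 4)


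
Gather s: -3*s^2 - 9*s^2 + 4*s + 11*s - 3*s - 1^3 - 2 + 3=-12*s^2 + 12*s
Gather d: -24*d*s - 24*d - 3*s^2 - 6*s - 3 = d*(-24*s - 24) - 3*s^2 - 6*s - 3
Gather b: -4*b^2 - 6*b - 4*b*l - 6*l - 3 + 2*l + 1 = -4*b^2 + b*(-4*l - 6) - 4*l - 2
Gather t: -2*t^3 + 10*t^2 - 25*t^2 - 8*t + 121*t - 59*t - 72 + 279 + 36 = -2*t^3 - 15*t^2 + 54*t + 243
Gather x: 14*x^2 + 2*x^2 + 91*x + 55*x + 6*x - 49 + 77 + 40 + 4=16*x^2 + 152*x + 72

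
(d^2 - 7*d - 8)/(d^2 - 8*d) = (d + 1)/d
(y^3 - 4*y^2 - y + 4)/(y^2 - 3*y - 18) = (-y^3 + 4*y^2 + y - 4)/(-y^2 + 3*y + 18)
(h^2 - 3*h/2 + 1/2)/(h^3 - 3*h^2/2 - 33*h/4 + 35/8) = 4*(h - 1)/(4*h^2 - 4*h - 35)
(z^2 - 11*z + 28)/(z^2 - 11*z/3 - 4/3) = 3*(z - 7)/(3*z + 1)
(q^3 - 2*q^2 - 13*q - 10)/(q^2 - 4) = (q^2 - 4*q - 5)/(q - 2)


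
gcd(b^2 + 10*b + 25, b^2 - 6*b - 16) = 1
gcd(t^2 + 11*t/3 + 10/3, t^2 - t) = 1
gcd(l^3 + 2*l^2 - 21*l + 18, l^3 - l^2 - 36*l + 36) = l^2 + 5*l - 6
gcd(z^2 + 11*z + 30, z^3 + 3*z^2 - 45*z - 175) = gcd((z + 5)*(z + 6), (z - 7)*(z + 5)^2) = z + 5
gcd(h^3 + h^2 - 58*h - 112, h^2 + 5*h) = 1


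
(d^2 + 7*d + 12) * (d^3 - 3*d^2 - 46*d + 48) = d^5 + 4*d^4 - 55*d^3 - 310*d^2 - 216*d + 576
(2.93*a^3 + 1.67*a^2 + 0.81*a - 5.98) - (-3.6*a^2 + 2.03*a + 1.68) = 2.93*a^3 + 5.27*a^2 - 1.22*a - 7.66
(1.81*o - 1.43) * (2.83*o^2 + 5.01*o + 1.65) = 5.1223*o^3 + 5.0212*o^2 - 4.1778*o - 2.3595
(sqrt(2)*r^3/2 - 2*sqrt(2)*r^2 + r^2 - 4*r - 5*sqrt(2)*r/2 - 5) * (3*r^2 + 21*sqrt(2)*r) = 3*sqrt(2)*r^5/2 - 6*sqrt(2)*r^4 + 24*r^4 - 96*r^3 + 27*sqrt(2)*r^3/2 - 120*r^2 - 84*sqrt(2)*r^2 - 105*sqrt(2)*r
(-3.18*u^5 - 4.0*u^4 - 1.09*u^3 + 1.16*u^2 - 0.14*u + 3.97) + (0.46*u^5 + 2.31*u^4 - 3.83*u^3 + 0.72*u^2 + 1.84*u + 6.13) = -2.72*u^5 - 1.69*u^4 - 4.92*u^3 + 1.88*u^2 + 1.7*u + 10.1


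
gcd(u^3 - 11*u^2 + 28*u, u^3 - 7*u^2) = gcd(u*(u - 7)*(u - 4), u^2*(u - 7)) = u^2 - 7*u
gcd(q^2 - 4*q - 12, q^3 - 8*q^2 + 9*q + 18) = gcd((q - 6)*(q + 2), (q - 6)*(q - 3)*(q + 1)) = q - 6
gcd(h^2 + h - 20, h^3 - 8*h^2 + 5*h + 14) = 1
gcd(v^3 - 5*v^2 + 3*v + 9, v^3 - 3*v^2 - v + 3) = v^2 - 2*v - 3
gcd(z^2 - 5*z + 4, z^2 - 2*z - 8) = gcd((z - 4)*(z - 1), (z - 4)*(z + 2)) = z - 4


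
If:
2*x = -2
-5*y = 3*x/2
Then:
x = -1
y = 3/10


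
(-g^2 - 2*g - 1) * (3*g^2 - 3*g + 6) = -3*g^4 - 3*g^3 - 3*g^2 - 9*g - 6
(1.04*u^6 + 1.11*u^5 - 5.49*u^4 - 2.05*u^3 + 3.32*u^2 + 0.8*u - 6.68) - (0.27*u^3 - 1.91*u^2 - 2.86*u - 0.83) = 1.04*u^6 + 1.11*u^5 - 5.49*u^4 - 2.32*u^3 + 5.23*u^2 + 3.66*u - 5.85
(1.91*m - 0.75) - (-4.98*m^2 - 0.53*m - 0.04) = 4.98*m^2 + 2.44*m - 0.71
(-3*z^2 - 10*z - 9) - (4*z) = -3*z^2 - 14*z - 9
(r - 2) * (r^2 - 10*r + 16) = r^3 - 12*r^2 + 36*r - 32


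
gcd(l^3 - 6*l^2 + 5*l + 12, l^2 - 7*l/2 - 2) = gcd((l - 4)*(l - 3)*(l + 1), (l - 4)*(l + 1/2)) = l - 4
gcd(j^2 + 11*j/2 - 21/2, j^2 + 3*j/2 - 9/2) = j - 3/2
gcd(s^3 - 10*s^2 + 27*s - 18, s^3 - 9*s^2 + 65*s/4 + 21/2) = s - 6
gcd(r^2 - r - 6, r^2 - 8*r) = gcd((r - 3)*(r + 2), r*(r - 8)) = 1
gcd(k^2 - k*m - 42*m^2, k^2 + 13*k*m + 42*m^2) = k + 6*m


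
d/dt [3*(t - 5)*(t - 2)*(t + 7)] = 9*t^2 - 117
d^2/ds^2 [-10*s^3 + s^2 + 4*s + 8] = 2 - 60*s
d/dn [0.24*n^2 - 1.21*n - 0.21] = 0.48*n - 1.21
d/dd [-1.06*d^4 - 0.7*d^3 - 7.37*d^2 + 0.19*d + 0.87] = -4.24*d^3 - 2.1*d^2 - 14.74*d + 0.19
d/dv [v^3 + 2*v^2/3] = v*(9*v + 4)/3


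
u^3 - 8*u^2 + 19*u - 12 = (u - 4)*(u - 3)*(u - 1)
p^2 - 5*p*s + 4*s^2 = (p - 4*s)*(p - s)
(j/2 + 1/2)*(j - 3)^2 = j^3/2 - 5*j^2/2 + 3*j/2 + 9/2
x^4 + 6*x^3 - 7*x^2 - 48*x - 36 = (x - 3)*(x + 1)*(x + 2)*(x + 6)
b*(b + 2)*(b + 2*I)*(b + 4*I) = b^4 + 2*b^3 + 6*I*b^3 - 8*b^2 + 12*I*b^2 - 16*b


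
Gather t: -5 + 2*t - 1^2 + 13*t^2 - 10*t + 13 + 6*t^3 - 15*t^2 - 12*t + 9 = 6*t^3 - 2*t^2 - 20*t + 16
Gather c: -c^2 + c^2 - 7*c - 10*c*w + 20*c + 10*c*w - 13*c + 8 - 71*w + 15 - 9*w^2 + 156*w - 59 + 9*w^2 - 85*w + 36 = 0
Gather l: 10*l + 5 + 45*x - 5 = 10*l + 45*x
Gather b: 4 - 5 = -1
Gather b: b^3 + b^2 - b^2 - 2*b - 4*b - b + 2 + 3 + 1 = b^3 - 7*b + 6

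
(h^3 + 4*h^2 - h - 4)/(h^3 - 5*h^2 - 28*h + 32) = (h + 1)/(h - 8)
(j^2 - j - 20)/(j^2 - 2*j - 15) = (j + 4)/(j + 3)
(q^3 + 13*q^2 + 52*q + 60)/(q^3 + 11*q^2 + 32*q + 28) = (q^2 + 11*q + 30)/(q^2 + 9*q + 14)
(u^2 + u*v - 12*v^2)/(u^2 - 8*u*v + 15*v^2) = (u + 4*v)/(u - 5*v)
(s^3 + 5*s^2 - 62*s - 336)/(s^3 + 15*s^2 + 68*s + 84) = (s - 8)/(s + 2)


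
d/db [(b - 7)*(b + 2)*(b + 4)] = 3*b^2 - 2*b - 34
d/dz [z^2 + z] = 2*z + 1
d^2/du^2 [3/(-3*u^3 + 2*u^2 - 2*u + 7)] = 6*((9*u - 2)*(3*u^3 - 2*u^2 + 2*u - 7) - (9*u^2 - 4*u + 2)^2)/(3*u^3 - 2*u^2 + 2*u - 7)^3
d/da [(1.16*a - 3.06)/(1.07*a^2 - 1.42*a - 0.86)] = (-1.2412*a^2 + 6.5484*a - 5.3428)/(1.1449*a^4 - 3.0388*a^3 + 0.176*a^2 + 2.4424*a + 0.7396)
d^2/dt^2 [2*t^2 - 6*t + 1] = 4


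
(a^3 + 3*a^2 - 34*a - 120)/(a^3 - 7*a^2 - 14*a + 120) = (a + 5)/(a - 5)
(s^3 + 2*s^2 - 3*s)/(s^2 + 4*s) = (s^2 + 2*s - 3)/(s + 4)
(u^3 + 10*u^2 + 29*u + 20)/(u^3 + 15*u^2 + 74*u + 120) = (u + 1)/(u + 6)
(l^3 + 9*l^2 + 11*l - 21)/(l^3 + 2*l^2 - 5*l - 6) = (l^2 + 6*l - 7)/(l^2 - l - 2)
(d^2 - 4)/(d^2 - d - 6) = (d - 2)/(d - 3)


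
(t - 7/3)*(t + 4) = t^2 + 5*t/3 - 28/3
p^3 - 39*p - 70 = (p - 7)*(p + 2)*(p + 5)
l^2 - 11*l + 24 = (l - 8)*(l - 3)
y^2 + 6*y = y*(y + 6)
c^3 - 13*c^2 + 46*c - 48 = (c - 8)*(c - 3)*(c - 2)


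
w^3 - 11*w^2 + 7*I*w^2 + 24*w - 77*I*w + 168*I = (w - 8)*(w - 3)*(w + 7*I)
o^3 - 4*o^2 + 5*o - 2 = (o - 2)*(o - 1)^2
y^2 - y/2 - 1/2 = (y - 1)*(y + 1/2)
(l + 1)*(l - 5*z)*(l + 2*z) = l^3 - 3*l^2*z + l^2 - 10*l*z^2 - 3*l*z - 10*z^2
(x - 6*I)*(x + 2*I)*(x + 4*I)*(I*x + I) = I*x^4 + I*x^3 + 28*I*x^2 - 48*x + 28*I*x - 48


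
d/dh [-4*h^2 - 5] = -8*h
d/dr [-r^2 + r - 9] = 1 - 2*r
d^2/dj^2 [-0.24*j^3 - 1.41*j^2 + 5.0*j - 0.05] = -1.44*j - 2.82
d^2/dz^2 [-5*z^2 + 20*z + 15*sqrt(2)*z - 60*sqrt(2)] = -10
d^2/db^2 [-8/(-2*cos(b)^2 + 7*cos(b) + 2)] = 8*(16*sin(b)^4 - 73*sin(b)^2 + 77*cos(b)/2 - 21*cos(3*b)/2 - 49)/(2*sin(b)^2 + 7*cos(b))^3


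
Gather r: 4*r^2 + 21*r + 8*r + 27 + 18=4*r^2 + 29*r + 45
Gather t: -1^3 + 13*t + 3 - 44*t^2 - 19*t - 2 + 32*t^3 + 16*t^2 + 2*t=32*t^3 - 28*t^2 - 4*t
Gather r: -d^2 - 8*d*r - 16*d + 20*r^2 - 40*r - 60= -d^2 - 16*d + 20*r^2 + r*(-8*d - 40) - 60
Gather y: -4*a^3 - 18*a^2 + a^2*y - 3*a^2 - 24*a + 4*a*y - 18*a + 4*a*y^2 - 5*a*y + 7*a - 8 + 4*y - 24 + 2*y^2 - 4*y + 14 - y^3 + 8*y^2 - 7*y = -4*a^3 - 21*a^2 - 35*a - y^3 + y^2*(4*a + 10) + y*(a^2 - a - 7) - 18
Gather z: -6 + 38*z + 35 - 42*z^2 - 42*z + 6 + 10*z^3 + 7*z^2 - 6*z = 10*z^3 - 35*z^2 - 10*z + 35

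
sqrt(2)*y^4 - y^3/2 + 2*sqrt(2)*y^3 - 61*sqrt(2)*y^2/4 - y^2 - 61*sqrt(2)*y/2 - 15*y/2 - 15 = (y + 2)*(y - 3*sqrt(2))*(y + 5*sqrt(2)/2)*(sqrt(2)*y + 1/2)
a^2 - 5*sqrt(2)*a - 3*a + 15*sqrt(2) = (a - 3)*(a - 5*sqrt(2))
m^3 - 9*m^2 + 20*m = m*(m - 5)*(m - 4)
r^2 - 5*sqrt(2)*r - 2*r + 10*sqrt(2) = (r - 2)*(r - 5*sqrt(2))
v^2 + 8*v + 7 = (v + 1)*(v + 7)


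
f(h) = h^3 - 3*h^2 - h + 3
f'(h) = 3*h^2 - 6*h - 1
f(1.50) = -1.88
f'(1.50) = -3.25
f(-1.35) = -3.58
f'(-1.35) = 12.57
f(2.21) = -3.07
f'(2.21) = 0.39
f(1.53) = -1.97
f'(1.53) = -3.16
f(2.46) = -2.73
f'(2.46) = 2.39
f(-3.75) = -88.17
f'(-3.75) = 63.69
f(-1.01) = -0.08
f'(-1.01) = 8.12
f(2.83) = -1.19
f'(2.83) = 6.05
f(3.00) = 0.00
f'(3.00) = 8.00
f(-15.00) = -4032.00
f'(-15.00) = 764.00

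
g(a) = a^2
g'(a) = 2*a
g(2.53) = 6.40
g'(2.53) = 5.06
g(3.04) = 9.24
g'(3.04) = 6.08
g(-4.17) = 17.39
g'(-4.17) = -8.34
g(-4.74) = 22.47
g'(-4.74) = -9.48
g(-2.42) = 5.86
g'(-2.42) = -4.84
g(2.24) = 5.02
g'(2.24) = 4.48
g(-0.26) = 0.07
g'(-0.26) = -0.52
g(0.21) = 0.04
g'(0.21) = 0.42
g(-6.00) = 36.00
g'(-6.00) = -12.00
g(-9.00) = 81.00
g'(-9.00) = -18.00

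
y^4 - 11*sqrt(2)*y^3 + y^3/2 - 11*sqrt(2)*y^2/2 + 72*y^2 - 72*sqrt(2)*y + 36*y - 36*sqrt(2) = (y + 1/2)*(y - 6*sqrt(2))*(y - 3*sqrt(2))*(y - 2*sqrt(2))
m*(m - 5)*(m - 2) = m^3 - 7*m^2 + 10*m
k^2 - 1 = (k - 1)*(k + 1)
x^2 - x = x*(x - 1)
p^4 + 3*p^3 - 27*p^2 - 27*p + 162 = (p - 3)^2*(p + 3)*(p + 6)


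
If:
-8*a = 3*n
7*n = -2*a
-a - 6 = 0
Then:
No Solution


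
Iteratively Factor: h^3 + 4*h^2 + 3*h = (h + 3)*(h^2 + h) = h*(h + 3)*(h + 1)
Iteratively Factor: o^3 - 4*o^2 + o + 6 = (o + 1)*(o^2 - 5*o + 6) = (o - 2)*(o + 1)*(o - 3)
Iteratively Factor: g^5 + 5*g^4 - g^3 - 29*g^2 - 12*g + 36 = (g + 2)*(g^4 + 3*g^3 - 7*g^2 - 15*g + 18) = (g + 2)*(g + 3)*(g^3 - 7*g + 6) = (g - 1)*(g + 2)*(g + 3)*(g^2 + g - 6) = (g - 1)*(g + 2)*(g + 3)^2*(g - 2)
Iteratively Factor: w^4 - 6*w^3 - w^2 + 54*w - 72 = (w - 2)*(w^3 - 4*w^2 - 9*w + 36) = (w - 4)*(w - 2)*(w^2 - 9) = (w - 4)*(w - 3)*(w - 2)*(w + 3)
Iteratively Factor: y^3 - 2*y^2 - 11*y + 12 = (y - 4)*(y^2 + 2*y - 3) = (y - 4)*(y + 3)*(y - 1)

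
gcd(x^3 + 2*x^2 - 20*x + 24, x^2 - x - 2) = x - 2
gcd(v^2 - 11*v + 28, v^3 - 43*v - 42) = v - 7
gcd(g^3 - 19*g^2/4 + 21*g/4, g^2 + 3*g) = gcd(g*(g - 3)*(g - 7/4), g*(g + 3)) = g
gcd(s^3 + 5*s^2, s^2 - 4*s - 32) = 1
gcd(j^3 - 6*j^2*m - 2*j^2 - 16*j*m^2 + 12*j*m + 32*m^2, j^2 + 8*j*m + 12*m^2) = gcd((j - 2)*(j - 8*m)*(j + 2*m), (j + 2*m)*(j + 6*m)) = j + 2*m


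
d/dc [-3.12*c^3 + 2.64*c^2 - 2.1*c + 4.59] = -9.36*c^2 + 5.28*c - 2.1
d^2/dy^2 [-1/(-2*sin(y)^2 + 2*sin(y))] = (-4 - 1/sin(y) + 4/sin(y)^2 - 2/sin(y)^3)/(2*(sin(y) - 1)^2)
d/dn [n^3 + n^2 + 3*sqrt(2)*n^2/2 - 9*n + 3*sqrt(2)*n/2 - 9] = 3*n^2 + 2*n + 3*sqrt(2)*n - 9 + 3*sqrt(2)/2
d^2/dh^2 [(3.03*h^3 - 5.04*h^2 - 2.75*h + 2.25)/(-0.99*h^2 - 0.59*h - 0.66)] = (3.5527136788005e-15*h^5 + 3.5527136788005e-15*h^4 + 1.35294*h^3 - 40.069458*h^2 - 26.585658*h + 3.622998)/(0.970299*h^6 + 1.734777*h^5 + 2.974455*h^4 + 2.518415*h^3 + 1.98297*h^2 + 0.771012*h + 0.287496)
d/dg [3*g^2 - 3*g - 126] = 6*g - 3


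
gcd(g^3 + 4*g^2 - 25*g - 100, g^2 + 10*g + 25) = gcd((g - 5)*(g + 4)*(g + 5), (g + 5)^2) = g + 5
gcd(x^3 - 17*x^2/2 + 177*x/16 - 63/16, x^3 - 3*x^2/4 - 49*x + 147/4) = x^2 - 31*x/4 + 21/4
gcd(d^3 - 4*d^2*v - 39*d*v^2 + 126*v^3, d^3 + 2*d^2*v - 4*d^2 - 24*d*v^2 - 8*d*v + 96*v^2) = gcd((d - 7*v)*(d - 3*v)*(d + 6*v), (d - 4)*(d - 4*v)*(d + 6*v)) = d + 6*v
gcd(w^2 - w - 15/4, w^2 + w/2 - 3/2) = w + 3/2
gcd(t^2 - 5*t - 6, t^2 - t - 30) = t - 6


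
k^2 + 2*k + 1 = (k + 1)^2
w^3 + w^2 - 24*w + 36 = (w - 3)*(w - 2)*(w + 6)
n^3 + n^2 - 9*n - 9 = (n - 3)*(n + 1)*(n + 3)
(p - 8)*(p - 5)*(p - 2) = p^3 - 15*p^2 + 66*p - 80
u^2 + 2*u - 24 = (u - 4)*(u + 6)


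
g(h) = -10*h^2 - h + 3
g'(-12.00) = 239.00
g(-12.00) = -1425.00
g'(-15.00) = 299.00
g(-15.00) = -2232.00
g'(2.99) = -60.80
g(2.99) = -89.39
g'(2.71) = -55.20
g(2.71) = -73.15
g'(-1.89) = 36.80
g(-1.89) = -30.83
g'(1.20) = -25.00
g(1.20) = -12.60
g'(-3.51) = 69.20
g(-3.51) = -116.69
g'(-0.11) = 1.20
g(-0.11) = 2.99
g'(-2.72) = 53.40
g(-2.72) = -68.26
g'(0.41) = -9.20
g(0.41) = 0.91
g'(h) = -20*h - 1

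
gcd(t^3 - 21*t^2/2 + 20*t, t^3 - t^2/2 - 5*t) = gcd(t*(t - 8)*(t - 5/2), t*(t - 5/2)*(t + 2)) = t^2 - 5*t/2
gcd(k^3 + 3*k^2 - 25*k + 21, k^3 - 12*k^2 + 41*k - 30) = k - 1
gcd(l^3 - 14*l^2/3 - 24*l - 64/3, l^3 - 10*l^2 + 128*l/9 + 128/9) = l - 8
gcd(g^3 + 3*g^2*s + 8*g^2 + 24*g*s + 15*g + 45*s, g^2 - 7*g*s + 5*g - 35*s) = g + 5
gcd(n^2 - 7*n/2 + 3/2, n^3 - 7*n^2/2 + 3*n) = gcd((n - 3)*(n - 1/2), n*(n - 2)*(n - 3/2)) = 1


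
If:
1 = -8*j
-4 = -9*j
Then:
No Solution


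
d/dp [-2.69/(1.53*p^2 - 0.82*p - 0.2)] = (8.2314*p - 2.2058)/(-1.53*p^2 + 0.82*p + 0.2)^2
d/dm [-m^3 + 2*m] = 2 - 3*m^2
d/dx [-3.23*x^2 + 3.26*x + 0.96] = 3.26 - 6.46*x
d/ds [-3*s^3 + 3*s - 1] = 3 - 9*s^2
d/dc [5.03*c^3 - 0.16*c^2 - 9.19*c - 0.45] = 15.09*c^2 - 0.32*c - 9.19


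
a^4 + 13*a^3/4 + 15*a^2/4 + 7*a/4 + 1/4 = (a + 1/4)*(a + 1)^3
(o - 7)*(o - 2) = o^2 - 9*o + 14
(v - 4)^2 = v^2 - 8*v + 16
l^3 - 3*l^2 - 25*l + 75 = (l - 5)*(l - 3)*(l + 5)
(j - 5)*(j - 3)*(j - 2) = j^3 - 10*j^2 + 31*j - 30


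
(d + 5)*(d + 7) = d^2 + 12*d + 35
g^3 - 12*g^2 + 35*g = g*(g - 7)*(g - 5)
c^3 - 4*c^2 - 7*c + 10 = (c - 5)*(c - 1)*(c + 2)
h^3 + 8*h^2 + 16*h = h*(h + 4)^2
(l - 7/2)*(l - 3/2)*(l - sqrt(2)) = l^3 - 5*l^2 - sqrt(2)*l^2 + 21*l/4 + 5*sqrt(2)*l - 21*sqrt(2)/4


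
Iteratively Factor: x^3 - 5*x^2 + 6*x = (x - 2)*(x^2 - 3*x) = x*(x - 2)*(x - 3)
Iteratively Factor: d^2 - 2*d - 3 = (d - 3)*(d + 1)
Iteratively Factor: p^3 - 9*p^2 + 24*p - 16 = (p - 4)*(p^2 - 5*p + 4) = (p - 4)*(p - 1)*(p - 4)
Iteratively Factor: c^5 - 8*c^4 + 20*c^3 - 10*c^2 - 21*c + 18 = (c + 1)*(c^4 - 9*c^3 + 29*c^2 - 39*c + 18) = (c - 1)*(c + 1)*(c^3 - 8*c^2 + 21*c - 18) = (c - 2)*(c - 1)*(c + 1)*(c^2 - 6*c + 9) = (c - 3)*(c - 2)*(c - 1)*(c + 1)*(c - 3)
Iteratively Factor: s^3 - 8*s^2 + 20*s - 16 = (s - 2)*(s^2 - 6*s + 8) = (s - 2)^2*(s - 4)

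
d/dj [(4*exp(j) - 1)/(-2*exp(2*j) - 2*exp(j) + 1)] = (8*exp(2*j) - 4*exp(j) + 2)*exp(j)/(4*exp(4*j) + 8*exp(3*j) - 4*exp(j) + 1)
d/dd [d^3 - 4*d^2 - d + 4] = 3*d^2 - 8*d - 1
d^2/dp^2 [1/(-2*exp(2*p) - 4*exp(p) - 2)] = (1 - 2*exp(p))*exp(p)/(exp(4*p) + 4*exp(3*p) + 6*exp(2*p) + 4*exp(p) + 1)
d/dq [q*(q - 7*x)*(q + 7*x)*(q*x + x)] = x*(4*q^3 + 3*q^2 - 98*q*x^2 - 49*x^2)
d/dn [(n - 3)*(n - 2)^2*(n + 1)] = 4*n^3 - 18*n^2 + 18*n + 4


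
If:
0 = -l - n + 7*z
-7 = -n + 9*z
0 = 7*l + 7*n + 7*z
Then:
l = -7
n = 7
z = 0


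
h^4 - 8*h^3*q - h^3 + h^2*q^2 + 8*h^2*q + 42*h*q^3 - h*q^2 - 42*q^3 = (h - 1)*(h - 7*q)*(h - 3*q)*(h + 2*q)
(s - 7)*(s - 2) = s^2 - 9*s + 14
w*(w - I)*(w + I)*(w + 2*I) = w^4 + 2*I*w^3 + w^2 + 2*I*w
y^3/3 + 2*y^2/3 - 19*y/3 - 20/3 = (y/3 + 1/3)*(y - 4)*(y + 5)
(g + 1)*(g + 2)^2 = g^3 + 5*g^2 + 8*g + 4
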